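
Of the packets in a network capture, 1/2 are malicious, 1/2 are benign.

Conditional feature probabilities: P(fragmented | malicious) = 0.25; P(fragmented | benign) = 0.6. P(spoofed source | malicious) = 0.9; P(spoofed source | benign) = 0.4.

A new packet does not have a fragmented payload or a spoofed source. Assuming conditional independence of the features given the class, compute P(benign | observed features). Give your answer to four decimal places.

malicious: 0.5 × (1−0.25) × (1−0.9) = 0.0375
benign: 0.5 × (1−0.6) × (1−0.4) = 0.12
P(benign | x) = 0.12 / 0.1575 ≈ 0.7619

0.7619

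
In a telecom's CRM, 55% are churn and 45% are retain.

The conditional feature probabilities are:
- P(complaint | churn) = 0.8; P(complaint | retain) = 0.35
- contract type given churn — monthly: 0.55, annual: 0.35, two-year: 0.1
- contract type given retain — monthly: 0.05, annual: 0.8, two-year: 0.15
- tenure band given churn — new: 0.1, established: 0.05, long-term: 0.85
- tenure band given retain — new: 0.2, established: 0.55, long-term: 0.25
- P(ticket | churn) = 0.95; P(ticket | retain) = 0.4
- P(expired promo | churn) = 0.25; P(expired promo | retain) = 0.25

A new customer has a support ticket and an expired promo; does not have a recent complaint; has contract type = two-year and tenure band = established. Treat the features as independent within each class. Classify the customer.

retain

churn: 0.55 × (1−0.8) × 0.1 × 0.05 × 0.95 × 0.25 = 0.000130625
retain: 0.45 × (1−0.35) × 0.15 × 0.55 × 0.4 × 0.25 = 0.002413125
Highest score → retain.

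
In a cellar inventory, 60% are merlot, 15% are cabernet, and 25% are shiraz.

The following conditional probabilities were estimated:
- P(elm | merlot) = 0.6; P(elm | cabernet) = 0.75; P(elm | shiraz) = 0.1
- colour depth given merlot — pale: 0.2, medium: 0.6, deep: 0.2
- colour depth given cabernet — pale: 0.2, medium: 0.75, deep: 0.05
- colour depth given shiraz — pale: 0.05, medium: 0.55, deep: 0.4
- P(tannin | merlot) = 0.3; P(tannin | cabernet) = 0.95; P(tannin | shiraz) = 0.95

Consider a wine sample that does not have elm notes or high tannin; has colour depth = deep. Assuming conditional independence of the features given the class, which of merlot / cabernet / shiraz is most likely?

merlot: 0.6 × (1−0.6) × 0.2 × (1−0.3) = 0.0336
cabernet: 0.15 × (1−0.75) × 0.05 × (1−0.95) = 0.00009375
shiraz: 0.25 × (1−0.1) × 0.4 × (1−0.95) = 0.0045
Highest score → merlot.

merlot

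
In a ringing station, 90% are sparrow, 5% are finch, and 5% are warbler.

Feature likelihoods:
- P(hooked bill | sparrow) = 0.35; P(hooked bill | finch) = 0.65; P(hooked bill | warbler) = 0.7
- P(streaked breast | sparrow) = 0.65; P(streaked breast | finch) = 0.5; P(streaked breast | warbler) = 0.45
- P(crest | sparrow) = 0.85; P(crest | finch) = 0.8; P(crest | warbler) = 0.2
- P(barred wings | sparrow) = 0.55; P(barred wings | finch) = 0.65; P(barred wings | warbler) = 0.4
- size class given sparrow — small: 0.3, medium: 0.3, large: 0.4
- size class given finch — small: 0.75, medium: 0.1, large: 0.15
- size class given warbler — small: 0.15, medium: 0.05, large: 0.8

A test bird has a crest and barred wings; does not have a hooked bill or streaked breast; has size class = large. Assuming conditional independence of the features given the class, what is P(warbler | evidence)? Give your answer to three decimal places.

sparrow: 0.9 × (1−0.35) × (1−0.65) × 0.85 × 0.55 × 0.4 = 0.03828825
finch: 0.05 × (1−0.65) × (1−0.5) × 0.8 × 0.65 × 0.15 = 0.0006825
warbler: 0.05 × (1−0.7) × (1−0.45) × 0.2 × 0.4 × 0.8 = 0.000528
P(warbler | x) = 0.000528 / 0.03949875 ≈ 0.013

0.013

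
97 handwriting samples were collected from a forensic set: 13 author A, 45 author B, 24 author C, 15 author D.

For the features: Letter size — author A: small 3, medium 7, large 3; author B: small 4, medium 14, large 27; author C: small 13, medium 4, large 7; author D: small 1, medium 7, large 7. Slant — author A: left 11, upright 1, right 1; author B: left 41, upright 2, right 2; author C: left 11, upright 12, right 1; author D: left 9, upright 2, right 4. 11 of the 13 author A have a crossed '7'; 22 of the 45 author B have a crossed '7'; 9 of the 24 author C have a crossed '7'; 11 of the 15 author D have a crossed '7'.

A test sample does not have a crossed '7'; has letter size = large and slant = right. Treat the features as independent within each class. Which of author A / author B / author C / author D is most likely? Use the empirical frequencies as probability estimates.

author B

author A: (13/97) × (3/13) × (1/13) × (2/13) ≈ 0.00036601
author B: (45/97) × (27/45) × (2/45) × (23/45) ≈ 0.00632302
author C: (24/97) × (7/24) × (1/24) × (15/24) ≈ 0.0018793
author D: (15/97) × (7/15) × (4/15) × (4/15) ≈ 0.00513173
Highest score → author B.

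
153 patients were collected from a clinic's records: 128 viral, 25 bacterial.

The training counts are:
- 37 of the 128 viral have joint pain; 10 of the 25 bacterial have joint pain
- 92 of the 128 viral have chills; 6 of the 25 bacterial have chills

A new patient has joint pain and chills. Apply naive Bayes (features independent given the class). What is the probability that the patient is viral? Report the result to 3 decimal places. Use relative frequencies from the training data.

0.917

viral: (128/153) × (37/128) × (92/128) ≈ 0.173815
bacterial: (25/153) × (10/25) × (6/25) ≈ 0.0156863
P(viral | x) = 0.173815 / 0.1895013 ≈ 0.917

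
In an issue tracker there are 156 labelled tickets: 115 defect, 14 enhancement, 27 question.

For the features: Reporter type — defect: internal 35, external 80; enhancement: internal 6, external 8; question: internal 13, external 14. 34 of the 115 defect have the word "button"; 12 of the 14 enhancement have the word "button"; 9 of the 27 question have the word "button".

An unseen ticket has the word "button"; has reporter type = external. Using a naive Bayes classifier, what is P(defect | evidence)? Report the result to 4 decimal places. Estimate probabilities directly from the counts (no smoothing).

0.6724

defect: (115/156) × (80/115) × (34/115) ≈ 0.151616
enhancement: (14/156) × (8/14) × (12/14) ≈ 0.043956
question: (27/156) × (14/27) × (9/27) ≈ 0.0299145
P(defect | x) = 0.151616 / 0.2254865 ≈ 0.6724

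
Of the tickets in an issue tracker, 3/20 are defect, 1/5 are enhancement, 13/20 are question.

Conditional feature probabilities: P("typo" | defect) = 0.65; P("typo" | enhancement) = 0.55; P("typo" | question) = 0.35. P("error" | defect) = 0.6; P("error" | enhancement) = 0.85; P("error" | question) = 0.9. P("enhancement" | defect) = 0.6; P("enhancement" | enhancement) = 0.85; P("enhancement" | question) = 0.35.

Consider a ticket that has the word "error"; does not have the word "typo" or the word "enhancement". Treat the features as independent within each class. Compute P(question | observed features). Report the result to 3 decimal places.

0.911

defect: 0.15 × (1−0.65) × 0.6 × (1−0.6) = 0.0126
enhancement: 0.2 × (1−0.55) × 0.85 × (1−0.85) = 0.011475
question: 0.65 × (1−0.35) × 0.9 × (1−0.35) = 0.2471625
P(question | x) = 0.2471625 / 0.2712375 ≈ 0.911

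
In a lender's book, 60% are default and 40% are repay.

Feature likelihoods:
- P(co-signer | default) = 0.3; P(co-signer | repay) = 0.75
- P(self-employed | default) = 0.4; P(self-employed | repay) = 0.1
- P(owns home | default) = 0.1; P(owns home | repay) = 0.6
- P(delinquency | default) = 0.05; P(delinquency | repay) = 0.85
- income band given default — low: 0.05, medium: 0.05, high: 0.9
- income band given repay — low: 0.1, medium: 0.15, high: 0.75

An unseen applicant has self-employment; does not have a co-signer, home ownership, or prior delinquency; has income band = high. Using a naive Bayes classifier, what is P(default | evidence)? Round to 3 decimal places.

default: 0.6 × (1−0.3) × 0.4 × (1−0.1) × (1−0.05) × 0.9 = 0.129276
repay: 0.4 × (1−0.75) × 0.1 × (1−0.6) × (1−0.85) × 0.75 = 0.00045
P(default | x) = 0.129276 / 0.129726 ≈ 0.997

0.997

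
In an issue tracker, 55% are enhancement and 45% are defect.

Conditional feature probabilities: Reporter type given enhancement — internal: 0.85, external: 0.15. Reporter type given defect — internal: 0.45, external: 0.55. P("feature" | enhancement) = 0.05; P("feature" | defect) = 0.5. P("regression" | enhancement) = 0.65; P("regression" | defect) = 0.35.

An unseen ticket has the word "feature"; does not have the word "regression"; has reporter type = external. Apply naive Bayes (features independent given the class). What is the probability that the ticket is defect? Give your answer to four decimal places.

enhancement: 0.55 × 0.15 × 0.05 × (1−0.65) = 0.00144375
defect: 0.45 × 0.55 × 0.5 × (1−0.35) = 0.0804375
P(defect | x) = 0.0804375 / 0.08188125 ≈ 0.9824

0.9824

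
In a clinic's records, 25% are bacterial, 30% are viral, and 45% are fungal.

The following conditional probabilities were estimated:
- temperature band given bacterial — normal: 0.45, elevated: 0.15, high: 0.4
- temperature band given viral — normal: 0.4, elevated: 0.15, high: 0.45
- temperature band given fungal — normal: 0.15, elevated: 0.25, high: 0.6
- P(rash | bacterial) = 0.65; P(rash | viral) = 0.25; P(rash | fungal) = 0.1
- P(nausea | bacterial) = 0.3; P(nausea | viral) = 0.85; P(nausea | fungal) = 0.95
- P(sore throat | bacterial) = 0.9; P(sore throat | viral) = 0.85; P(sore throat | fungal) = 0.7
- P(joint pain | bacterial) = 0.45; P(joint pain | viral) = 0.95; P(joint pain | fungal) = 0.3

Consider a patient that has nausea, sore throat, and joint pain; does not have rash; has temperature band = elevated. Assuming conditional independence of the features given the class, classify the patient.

viral

bacterial: 0.25 × 0.15 × (1−0.65) × 0.3 × 0.9 × 0.45 = 0.0015946875
viral: 0.3 × 0.15 × (1−0.25) × 0.85 × 0.85 × 0.95 = 0.02316515625
fungal: 0.45 × 0.25 × (1−0.1) × 0.95 × 0.7 × 0.3 = 0.020199375
Highest score → viral.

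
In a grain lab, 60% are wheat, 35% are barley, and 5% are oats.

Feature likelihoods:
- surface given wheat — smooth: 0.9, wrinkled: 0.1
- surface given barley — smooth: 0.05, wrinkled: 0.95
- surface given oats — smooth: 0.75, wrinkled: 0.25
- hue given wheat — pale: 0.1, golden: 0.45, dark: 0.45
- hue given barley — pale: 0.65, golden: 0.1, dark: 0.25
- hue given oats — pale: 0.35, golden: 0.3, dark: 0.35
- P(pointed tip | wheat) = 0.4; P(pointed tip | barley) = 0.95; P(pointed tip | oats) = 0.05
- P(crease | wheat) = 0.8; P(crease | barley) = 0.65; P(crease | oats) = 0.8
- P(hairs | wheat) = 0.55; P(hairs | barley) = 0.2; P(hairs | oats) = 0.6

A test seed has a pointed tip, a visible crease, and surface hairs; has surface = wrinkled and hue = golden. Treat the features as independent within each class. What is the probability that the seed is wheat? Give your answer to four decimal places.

wheat: 0.6 × 0.1 × 0.45 × 0.4 × 0.8 × 0.55 = 0.004752
barley: 0.35 × 0.95 × 0.1 × 0.95 × 0.65 × 0.2 = 0.004106375
oats: 0.05 × 0.25 × 0.3 × 0.05 × 0.8 × 0.6 = 0.00009
P(wheat | x) = 0.004752 / 0.008948375 ≈ 0.5310

0.5310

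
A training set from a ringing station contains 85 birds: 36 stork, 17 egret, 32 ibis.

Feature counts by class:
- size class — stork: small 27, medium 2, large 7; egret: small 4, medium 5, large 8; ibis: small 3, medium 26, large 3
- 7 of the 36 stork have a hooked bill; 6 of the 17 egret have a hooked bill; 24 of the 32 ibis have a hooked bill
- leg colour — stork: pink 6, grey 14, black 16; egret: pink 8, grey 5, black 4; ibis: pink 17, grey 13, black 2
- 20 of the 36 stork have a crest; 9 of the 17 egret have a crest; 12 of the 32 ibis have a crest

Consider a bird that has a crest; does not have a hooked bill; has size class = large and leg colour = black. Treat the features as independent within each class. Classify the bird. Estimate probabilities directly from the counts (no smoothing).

stork

stork: (36/85) × (7/36) × (29/36) × (16/36) × (20/36) ≈ 0.0163802
egret: (17/85) × (8/17) × (11/17) × (4/17) × (9/17) ≈ 0.00758612
ibis: (32/85) × (3/32) × (8/32) × (2/32) × (12/32) ≈ 0.000206801
Highest score → stork.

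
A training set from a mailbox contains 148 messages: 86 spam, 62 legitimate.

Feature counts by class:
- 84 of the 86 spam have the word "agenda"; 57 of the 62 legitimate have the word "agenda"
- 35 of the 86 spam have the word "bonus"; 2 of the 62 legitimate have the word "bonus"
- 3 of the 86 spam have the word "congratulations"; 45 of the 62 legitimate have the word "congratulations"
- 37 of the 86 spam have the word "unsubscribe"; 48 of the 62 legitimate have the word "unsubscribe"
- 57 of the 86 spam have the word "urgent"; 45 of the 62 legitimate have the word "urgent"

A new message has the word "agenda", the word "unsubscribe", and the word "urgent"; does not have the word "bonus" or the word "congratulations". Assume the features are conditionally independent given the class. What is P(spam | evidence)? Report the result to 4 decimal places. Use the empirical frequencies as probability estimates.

spam: (86/148) × (84/86) × (51/86) × (83/86) × (37/86) × (57/86) ≈ 0.0926293
legitimate: (62/148) × (57/62) × (60/62) × (17/62) × (48/62) × (45/62) ≈ 0.0574249
P(spam | x) = 0.0926293 / 0.1500542 ≈ 0.6173

0.6173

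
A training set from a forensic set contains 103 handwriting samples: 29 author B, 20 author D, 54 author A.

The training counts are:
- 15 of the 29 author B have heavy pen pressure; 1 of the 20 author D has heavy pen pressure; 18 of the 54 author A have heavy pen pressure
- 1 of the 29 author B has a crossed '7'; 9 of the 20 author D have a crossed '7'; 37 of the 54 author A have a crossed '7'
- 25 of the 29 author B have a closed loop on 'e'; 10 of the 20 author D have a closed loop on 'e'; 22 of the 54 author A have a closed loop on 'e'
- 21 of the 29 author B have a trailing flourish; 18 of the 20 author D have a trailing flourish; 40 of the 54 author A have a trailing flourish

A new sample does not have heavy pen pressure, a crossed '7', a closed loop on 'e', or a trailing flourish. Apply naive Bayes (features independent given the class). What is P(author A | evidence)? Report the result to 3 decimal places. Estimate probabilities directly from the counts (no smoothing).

0.627

author B: (29/103) × (14/29) × (28/29) × (4/29) × (8/29) ≈ 0.0049935
author D: (20/103) × (19/20) × (11/20) × (10/20) × (2/20) ≈ 0.00507282
author A: (54/103) × (36/54) × (17/54) × (32/54) × (14/54) ≈ 0.0169048
P(author A | x) = 0.0169048 / 0.02697112 ≈ 0.627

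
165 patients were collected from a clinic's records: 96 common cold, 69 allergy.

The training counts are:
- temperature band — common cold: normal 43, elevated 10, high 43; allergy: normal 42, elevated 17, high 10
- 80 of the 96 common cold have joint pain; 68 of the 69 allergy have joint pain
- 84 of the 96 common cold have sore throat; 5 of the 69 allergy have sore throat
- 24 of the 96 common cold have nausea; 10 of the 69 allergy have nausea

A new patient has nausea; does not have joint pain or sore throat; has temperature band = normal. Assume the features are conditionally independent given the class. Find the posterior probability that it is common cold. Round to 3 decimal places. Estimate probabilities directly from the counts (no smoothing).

0.732

common cold: (96/165) × (43/96) × (16/96) × (12/96) × (24/96) ≈ 0.00135732
allergy: (69/165) × (42/69) × (1/69) × (64/69) × (10/69) ≈ 0.000495904
P(common cold | x) = 0.00135732 / 0.001853224 ≈ 0.732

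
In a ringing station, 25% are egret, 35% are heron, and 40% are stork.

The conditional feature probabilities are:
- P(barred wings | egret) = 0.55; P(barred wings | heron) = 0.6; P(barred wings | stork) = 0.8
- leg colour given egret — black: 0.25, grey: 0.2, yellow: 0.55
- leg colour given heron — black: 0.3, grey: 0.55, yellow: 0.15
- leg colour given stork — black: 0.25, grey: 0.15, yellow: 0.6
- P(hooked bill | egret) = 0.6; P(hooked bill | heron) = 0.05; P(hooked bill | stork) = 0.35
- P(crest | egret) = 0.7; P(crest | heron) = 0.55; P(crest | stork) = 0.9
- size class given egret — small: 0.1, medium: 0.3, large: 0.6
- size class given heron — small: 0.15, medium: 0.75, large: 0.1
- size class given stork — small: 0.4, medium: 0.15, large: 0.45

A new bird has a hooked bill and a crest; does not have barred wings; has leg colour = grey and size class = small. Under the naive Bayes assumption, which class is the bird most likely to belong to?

stork

egret: 0.25 × (1−0.55) × 0.2 × 0.6 × 0.7 × 0.1 = 0.000945
heron: 0.35 × (1−0.6) × 0.55 × 0.05 × 0.55 × 0.15 = 0.000317625
stork: 0.4 × (1−0.8) × 0.15 × 0.35 × 0.9 × 0.4 = 0.001512
Highest score → stork.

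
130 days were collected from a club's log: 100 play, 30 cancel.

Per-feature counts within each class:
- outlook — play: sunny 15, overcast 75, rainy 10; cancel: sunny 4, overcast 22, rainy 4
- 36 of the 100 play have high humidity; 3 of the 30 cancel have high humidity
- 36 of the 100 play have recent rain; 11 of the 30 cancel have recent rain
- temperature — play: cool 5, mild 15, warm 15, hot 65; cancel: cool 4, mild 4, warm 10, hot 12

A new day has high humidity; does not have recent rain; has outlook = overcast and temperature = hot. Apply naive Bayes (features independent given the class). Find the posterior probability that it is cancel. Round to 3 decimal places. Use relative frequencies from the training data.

0.047

play: (100/130) × (75/100) × (36/100) × (64/100) × (65/100) = 0.0864
cancel: (30/130) × (22/30) × (3/30) × (19/30) × (12/30) ≈ 0.00428718
P(cancel | x) = 0.00428718 / 0.09068718 ≈ 0.047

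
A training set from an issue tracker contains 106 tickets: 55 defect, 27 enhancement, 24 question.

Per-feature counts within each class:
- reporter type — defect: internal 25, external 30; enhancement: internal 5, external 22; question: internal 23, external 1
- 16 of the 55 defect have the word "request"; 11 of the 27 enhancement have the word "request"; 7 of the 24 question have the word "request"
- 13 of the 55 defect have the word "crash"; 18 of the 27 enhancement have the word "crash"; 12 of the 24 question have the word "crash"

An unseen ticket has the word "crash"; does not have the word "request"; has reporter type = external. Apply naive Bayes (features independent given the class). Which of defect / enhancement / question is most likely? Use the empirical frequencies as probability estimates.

defect: (55/106) × (30/55) × (39/55) × (13/55) ≈ 0.0474349
enhancement: (27/106) × (22/27) × (16/27) × (18/27) ≈ 0.0819939
question: (24/106) × (1/24) × (17/24) × (12/24) ≈ 0.00334119
Highest score → enhancement.

enhancement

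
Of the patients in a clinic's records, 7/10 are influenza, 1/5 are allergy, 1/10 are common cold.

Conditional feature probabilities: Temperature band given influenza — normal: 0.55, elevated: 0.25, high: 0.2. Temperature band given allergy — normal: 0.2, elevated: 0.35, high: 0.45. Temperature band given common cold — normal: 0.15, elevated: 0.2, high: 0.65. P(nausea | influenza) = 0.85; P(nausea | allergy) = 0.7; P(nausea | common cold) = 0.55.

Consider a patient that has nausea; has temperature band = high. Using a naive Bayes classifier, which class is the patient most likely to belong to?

influenza

influenza: 0.7 × 0.2 × 0.85 = 0.119
allergy: 0.2 × 0.45 × 0.7 = 0.063
common cold: 0.1 × 0.65 × 0.55 = 0.03575
Highest score → influenza.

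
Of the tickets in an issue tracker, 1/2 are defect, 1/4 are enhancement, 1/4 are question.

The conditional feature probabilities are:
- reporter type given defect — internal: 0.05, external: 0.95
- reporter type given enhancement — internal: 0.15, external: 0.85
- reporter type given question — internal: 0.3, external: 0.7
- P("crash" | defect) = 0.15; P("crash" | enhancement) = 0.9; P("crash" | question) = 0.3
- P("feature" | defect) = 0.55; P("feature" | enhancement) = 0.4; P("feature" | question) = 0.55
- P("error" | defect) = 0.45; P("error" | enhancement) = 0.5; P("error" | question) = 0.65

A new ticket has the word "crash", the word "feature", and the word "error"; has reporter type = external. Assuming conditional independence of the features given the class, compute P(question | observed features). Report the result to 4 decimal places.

defect: 0.5 × 0.95 × 0.15 × 0.55 × 0.45 = 0.017634375
enhancement: 0.25 × 0.85 × 0.9 × 0.4 × 0.5 = 0.03825
question: 0.25 × 0.7 × 0.3 × 0.55 × 0.65 = 0.01876875
P(question | x) = 0.01876875 / 0.074653125 ≈ 0.2514

0.2514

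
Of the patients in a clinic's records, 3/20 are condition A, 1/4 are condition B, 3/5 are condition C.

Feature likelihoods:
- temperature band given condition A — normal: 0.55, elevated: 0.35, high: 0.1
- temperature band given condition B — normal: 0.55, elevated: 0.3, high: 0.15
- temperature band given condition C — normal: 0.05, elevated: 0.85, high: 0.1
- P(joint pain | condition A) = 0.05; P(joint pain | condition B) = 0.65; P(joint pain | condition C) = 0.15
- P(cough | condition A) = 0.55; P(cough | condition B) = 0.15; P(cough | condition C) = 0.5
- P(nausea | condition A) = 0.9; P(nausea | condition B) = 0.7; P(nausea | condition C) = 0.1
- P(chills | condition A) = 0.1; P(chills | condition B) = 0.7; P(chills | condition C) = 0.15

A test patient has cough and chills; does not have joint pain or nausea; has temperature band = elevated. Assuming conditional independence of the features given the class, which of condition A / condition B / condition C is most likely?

condition C

condition A: 0.15 × 0.35 × (1−0.05) × 0.55 × (1−0.9) × 0.1 = 0.0002743125
condition B: 0.25 × 0.3 × (1−0.65) × 0.15 × (1−0.7) × 0.7 = 0.000826875
condition C: 0.6 × 0.85 × (1−0.15) × 0.5 × (1−0.1) × 0.15 = 0.02926125
Highest score → condition C.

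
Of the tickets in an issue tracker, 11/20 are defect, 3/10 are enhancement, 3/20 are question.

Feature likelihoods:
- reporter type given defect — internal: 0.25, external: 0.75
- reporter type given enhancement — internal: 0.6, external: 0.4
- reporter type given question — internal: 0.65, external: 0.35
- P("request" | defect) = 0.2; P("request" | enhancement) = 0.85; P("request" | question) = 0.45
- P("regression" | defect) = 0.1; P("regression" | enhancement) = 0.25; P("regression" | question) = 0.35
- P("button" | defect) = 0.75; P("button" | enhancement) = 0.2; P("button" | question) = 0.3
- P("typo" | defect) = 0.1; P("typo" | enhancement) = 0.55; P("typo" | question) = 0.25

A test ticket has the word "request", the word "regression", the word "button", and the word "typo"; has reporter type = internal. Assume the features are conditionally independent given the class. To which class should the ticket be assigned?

enhancement

defect: 0.55 × 0.25 × 0.2 × 0.1 × 0.75 × 0.1 = 0.00020625
enhancement: 0.3 × 0.6 × 0.85 × 0.25 × 0.2 × 0.55 = 0.0042075
question: 0.15 × 0.65 × 0.45 × 0.35 × 0.3 × 0.25 = 0.00115171875
Highest score → enhancement.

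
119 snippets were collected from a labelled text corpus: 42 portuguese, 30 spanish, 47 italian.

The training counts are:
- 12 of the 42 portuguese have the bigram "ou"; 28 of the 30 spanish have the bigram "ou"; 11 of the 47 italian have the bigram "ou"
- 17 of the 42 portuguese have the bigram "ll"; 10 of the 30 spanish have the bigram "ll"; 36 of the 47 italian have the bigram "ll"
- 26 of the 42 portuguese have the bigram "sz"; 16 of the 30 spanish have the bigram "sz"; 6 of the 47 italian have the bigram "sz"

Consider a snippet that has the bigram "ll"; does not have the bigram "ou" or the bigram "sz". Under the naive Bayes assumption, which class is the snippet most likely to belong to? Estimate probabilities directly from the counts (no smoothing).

italian

portuguese: (42/119) × (30/42) × (17/42) × (16/42) ≈ 0.0388727
spanish: (30/119) × (2/30) × (10/30) × (14/30) ≈ 0.00261438
italian: (47/119) × (36/47) × (36/47) × (41/47) ≈ 0.202137
Highest score → italian.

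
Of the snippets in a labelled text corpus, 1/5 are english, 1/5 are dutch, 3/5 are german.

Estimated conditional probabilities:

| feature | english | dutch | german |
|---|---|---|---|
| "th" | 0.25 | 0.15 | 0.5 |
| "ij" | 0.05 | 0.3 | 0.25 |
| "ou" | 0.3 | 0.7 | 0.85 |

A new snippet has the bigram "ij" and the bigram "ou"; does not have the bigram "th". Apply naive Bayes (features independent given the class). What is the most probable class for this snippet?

german

english: 0.2 × (1−0.25) × 0.05 × 0.3 = 0.00225
dutch: 0.2 × (1−0.15) × 0.3 × 0.7 = 0.0357
german: 0.6 × (1−0.5) × 0.25 × 0.85 = 0.06375
Highest score → german.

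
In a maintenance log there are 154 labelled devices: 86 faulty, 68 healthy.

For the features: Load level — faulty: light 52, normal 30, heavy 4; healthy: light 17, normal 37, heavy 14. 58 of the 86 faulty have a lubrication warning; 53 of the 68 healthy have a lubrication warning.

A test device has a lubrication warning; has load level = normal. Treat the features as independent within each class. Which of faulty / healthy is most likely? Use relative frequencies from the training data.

faulty: (86/154) × (30/86) × (58/86) ≈ 0.13138
healthy: (68/154) × (37/68) × (53/68) ≈ 0.187261
Highest score → healthy.

healthy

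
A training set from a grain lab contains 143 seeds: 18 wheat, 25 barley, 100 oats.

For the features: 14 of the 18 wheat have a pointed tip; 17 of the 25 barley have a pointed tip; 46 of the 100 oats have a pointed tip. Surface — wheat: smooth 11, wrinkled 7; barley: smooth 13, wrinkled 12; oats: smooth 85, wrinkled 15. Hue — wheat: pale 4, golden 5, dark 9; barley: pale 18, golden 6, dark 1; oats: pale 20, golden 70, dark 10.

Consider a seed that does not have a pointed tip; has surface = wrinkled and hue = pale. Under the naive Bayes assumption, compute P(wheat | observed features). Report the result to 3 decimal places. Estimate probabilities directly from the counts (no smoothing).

wheat: (18/143) × (4/18) × (7/18) × (4/18) ≈ 0.00241734
barley: (25/143) × (8/25) × (12/25) × (18/25) ≈ 0.0193343
oats: (100/143) × (54/100) × (15/100) × (20/100) ≈ 0.0113287
P(wheat | x) = 0.00241734 / 0.03308034 ≈ 0.073

0.073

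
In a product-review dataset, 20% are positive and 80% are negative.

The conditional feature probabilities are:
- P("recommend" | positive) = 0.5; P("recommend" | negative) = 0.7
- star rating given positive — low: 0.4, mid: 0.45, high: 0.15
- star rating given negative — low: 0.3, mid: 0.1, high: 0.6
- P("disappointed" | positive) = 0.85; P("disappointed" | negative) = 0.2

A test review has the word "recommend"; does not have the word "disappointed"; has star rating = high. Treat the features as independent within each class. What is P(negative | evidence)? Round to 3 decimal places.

positive: 0.2 × 0.5 × 0.15 × (1−0.85) = 0.00225
negative: 0.8 × 0.7 × 0.6 × (1−0.2) = 0.2688
P(negative | x) = 0.2688 / 0.27105 ≈ 0.992

0.992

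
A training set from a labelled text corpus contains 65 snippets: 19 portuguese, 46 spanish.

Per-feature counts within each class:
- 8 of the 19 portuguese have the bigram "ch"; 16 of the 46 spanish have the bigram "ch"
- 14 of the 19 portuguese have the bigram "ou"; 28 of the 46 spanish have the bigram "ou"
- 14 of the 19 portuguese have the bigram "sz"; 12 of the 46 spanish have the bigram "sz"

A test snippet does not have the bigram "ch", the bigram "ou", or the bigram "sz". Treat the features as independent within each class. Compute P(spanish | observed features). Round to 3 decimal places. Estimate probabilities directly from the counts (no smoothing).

portuguese: (19/65) × (11/19) × (5/19) × (5/19) ≈ 0.0117196
spanish: (46/65) × (30/46) × (18/46) × (34/46) ≈ 0.133488
P(spanish | x) = 0.133488 / 0.1452076 ≈ 0.919

0.919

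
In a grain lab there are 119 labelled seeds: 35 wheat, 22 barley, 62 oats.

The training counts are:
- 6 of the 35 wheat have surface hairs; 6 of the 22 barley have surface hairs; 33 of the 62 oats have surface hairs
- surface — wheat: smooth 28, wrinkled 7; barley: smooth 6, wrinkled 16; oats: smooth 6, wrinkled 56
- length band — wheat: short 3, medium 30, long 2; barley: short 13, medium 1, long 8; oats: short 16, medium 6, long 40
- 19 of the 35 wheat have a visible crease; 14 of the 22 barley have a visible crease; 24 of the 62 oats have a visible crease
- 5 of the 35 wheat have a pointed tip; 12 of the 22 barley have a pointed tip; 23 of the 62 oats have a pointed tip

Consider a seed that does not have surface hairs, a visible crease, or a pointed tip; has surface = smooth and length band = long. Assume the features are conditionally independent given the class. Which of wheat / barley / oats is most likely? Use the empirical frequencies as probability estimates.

oats

wheat: (35/119) × (29/35) × (28/35) × (2/35) × (16/35) × (30/35) ≈ 0.00436524
barley: (22/119) × (16/22) × (6/22) × (8/22) × (8/22) × (10/22) ≈ 0.00220401
oats: (62/119) × (29/62) × (6/62) × (40/62) × (38/62) × (39/62) ≈ 0.00586602
Highest score → oats.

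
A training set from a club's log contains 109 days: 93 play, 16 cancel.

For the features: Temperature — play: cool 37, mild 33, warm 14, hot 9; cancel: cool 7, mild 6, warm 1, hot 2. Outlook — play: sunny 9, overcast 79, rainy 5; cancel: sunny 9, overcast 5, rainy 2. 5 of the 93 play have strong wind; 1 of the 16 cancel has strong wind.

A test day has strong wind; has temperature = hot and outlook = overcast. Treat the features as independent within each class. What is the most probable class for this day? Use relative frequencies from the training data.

play: (93/109) × (9/93) × (79/93) × (5/93) ≈ 0.00377092
cancel: (16/109) × (2/16) × (5/16) × (1/16) ≈ 0.000358372
Highest score → play.

play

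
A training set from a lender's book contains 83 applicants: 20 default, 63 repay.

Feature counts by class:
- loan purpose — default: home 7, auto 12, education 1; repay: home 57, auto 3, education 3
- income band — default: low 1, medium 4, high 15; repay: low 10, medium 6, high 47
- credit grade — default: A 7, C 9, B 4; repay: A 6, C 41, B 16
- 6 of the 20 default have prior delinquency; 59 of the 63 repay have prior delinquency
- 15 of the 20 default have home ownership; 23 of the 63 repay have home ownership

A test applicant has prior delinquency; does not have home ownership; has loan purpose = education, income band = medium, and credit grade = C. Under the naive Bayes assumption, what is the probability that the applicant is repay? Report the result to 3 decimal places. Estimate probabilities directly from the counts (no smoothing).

0.942

default: (20/83) × (1/20) × (4/20) × (9/20) × (6/20) × (5/20) ≈ 0.0000813253
repay: (63/83) × (3/63) × (6/63) × (41/63) × (59/63) × (40/63) ≈ 0.00133207
P(repay | x) = 0.00133207 / 0.0014133953 ≈ 0.942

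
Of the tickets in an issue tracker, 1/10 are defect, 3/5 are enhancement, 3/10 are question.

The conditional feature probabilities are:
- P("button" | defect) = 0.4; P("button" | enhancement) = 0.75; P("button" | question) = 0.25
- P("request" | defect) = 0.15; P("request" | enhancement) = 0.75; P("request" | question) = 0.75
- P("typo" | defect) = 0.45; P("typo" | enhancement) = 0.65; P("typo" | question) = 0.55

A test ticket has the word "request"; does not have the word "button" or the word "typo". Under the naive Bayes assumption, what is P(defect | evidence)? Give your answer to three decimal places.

0.041

defect: 0.1 × (1−0.4) × 0.15 × (1−0.45) = 0.00495
enhancement: 0.6 × (1−0.75) × 0.75 × (1−0.65) = 0.039375
question: 0.3 × (1−0.25) × 0.75 × (1−0.55) = 0.0759375
P(defect | x) = 0.00495 / 0.1202625 ≈ 0.041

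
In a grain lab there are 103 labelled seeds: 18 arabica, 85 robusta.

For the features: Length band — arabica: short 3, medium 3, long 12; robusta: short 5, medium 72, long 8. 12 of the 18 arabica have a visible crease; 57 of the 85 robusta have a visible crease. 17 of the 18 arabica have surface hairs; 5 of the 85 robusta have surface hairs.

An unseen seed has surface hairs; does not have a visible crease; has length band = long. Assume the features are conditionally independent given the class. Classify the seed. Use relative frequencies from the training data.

arabica

arabica: (18/103) × (12/18) × (6/18) × (17/18) ≈ 0.0366775
robusta: (85/103) × (8/85) × (28/85) × (5/85) ≈ 0.00150502
Highest score → arabica.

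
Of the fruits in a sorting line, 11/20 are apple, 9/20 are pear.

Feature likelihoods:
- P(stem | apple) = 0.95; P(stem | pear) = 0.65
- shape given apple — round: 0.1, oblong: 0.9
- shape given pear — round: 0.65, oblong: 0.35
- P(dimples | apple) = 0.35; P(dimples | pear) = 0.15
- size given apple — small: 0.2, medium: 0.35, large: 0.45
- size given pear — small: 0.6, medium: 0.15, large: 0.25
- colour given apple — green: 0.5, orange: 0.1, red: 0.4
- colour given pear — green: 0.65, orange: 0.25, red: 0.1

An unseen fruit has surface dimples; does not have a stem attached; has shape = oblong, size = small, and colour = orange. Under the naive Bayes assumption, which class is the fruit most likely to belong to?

pear

apple: 0.55 × (1−0.95) × 0.9 × 0.35 × 0.2 × 0.1 = 0.00017325
pear: 0.45 × (1−0.65) × 0.35 × 0.15 × 0.6 × 0.25 = 0.0012403125
Highest score → pear.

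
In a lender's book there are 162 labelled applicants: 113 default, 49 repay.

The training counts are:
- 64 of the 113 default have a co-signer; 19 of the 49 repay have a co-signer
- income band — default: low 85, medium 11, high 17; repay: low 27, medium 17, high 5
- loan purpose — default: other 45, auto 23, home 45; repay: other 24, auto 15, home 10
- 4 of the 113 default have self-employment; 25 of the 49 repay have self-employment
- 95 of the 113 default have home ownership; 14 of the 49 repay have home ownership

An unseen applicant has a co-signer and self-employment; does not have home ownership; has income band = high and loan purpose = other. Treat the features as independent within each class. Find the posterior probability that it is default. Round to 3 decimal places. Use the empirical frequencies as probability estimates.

0.059

default: (113/162) × (64/113) × (17/113) × (45/113) × (4/113) × (18/113) ≈ 0.000133458
repay: (49/162) × (19/49) × (5/49) × (24/49) × (25/49) × (35/49) ≈ 0.00213621
P(default | x) = 0.000133458 / 0.002269668 ≈ 0.059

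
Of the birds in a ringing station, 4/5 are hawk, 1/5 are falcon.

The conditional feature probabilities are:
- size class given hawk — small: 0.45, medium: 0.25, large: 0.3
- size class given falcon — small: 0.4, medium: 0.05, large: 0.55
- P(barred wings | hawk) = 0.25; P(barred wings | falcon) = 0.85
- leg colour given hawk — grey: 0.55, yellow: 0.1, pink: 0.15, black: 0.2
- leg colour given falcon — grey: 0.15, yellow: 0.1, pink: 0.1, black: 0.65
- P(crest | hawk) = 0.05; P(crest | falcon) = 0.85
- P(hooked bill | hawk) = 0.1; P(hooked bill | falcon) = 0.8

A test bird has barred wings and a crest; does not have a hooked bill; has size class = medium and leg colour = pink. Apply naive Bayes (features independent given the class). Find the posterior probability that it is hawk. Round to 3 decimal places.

0.700

hawk: 0.8 × 0.25 × 0.25 × 0.15 × 0.05 × (1−0.1) = 0.0003375
falcon: 0.2 × 0.05 × 0.85 × 0.1 × 0.85 × (1−0.8) = 0.0001445
P(hawk | x) = 0.0003375 / 0.000482 ≈ 0.700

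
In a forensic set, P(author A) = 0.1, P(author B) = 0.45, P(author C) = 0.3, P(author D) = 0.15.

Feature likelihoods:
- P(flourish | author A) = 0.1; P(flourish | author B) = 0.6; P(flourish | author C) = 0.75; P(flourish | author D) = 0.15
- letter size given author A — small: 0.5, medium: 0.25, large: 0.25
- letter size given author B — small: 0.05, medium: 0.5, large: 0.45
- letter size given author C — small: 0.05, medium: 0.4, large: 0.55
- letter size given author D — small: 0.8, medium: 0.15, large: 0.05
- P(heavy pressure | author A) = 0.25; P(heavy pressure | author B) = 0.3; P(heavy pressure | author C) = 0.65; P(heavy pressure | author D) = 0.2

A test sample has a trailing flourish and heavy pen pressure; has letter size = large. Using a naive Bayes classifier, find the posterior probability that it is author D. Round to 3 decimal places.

author A: 0.1 × 0.1 × 0.25 × 0.25 = 0.000625
author B: 0.45 × 0.6 × 0.45 × 0.3 = 0.03645
author C: 0.3 × 0.75 × 0.55 × 0.65 = 0.0804375
author D: 0.15 × 0.15 × 0.05 × 0.2 = 0.000225
P(author D | x) = 0.000225 / 0.1177375 ≈ 0.002

0.002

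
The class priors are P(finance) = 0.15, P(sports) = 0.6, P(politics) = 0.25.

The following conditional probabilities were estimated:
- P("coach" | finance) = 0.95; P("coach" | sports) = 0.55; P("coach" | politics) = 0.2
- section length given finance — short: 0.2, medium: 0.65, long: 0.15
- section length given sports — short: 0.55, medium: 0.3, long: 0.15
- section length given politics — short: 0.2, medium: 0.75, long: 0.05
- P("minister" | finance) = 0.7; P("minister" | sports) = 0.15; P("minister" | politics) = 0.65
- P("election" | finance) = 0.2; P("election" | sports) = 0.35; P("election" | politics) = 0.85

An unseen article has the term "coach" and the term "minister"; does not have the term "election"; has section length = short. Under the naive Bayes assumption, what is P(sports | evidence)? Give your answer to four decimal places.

0.5110

finance: 0.15 × 0.95 × 0.2 × 0.7 × (1−0.2) = 0.01596
sports: 0.6 × 0.55 × 0.55 × 0.15 × (1−0.35) = 0.01769625
politics: 0.25 × 0.2 × 0.2 × 0.65 × (1−0.85) = 0.000975
P(sports | x) = 0.01769625 / 0.03463125 ≈ 0.5110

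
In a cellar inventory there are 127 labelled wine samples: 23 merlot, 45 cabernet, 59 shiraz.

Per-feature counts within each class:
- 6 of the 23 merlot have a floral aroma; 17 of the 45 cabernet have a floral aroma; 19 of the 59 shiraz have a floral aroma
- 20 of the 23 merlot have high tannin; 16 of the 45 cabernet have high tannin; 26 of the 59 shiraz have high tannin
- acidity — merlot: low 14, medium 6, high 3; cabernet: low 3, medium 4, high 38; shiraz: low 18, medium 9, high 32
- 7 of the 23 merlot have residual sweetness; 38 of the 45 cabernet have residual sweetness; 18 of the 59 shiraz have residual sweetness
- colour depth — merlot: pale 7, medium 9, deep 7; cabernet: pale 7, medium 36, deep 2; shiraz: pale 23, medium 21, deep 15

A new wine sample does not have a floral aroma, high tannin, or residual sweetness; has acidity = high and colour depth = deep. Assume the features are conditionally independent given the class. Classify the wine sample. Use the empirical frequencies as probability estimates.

merlot: (23/127) × (17/23) × (3/23) × (3/23) × (16/23) × (7/23) ≈ 0.000482164
cabernet: (45/127) × (28/45) × (29/45) × (38/45) × (7/45) × (2/45) ≈ 0.000829495
shiraz: (59/127) × (40/59) × (33/59) × (32/59) × (41/59) × (15/59) ≈ 0.0168806
Highest score → shiraz.

shiraz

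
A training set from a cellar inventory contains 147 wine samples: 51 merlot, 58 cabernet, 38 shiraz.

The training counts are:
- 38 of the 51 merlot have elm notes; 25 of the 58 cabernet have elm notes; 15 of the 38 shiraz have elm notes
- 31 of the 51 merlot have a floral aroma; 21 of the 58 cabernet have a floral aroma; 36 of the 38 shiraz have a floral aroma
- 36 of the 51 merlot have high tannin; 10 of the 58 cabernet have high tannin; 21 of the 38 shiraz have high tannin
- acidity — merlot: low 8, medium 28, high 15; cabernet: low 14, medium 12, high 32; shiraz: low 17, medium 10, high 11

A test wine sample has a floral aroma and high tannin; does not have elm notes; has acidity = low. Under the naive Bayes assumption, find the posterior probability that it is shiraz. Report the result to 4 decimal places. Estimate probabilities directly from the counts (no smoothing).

merlot: (51/147) × (13/51) × (31/51) × (36/51) × (8/51) ≈ 0.00595209
cabernet: (58/147) × (33/58) × (21/58) × (10/58) × (14/58) ≈ 0.00338267
shiraz: (38/147) × (23/38) × (36/38) × (21/38) × (17/38) ≈ 0.0366463
P(shiraz | x) = 0.0366463 / 0.04598106 ≈ 0.7970

0.7970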